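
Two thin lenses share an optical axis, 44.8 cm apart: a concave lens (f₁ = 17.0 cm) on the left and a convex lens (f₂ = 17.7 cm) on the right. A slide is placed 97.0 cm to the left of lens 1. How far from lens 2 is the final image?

Lens 1 is diverging, so f₁ = −17.0 cm.
Lens 1: 1/d_i1 = 1/f₁ − 1/d_o1 = 1/(-17.0) − 1/(97.0) = -0.06913, so d_i1 = -14.46 cm.
The intermediate image is 14.46 cm to the left of lens 1 (virtual), which is 44.8 − (-14.46) = 59.26 cm to the left of lens 2, so d_o2 = +59.26 cm.
Lens 2: 1/d_i2 = 1/f₂ − 1/d_o2 = 1/(17.7) − 1/(59.26) = 0.03962, so d_i2 = 25.2 cm.
The final image is real, 25.2 cm to the right of lens 2 (overall magnification ≈ -0.064).

25.2 cm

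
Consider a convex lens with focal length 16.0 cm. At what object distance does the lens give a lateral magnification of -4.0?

20.0 cm

m = −d_i/d_o ⇒ d_i = −m·d_o.
1/f = 1/d_o + 1/d_i = 1/d_o − 1/(m·d_o) = (1 − 1/m)/d_o, so d_o = f(1 − 1/m) = (16.00)(1 − 1/(-4.0)) = 20.0 cm.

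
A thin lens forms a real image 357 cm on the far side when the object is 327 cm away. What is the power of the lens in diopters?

P = +0.586 D

d_i = +357 cm.
1/f = 1/d_o + 1/d_i = 1/(327) + 1/(357) = 0.005859 cm⁻¹.
f = 170.7 cm = 1.707 m, so P = 1/f = +0.586 D.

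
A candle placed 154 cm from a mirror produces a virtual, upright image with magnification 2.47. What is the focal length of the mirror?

m = −d_i/d_o ⇒ d_i = −m·d_o = −(+2.47)·(154) = -380.4 cm.
1/f = 1/d_o + 1/d_i = 1/(154) + 1/(-380.4) = 0.003865, so f = 259 cm.
Since f is positive, the mirror is concave.

f = 259 cm (concave)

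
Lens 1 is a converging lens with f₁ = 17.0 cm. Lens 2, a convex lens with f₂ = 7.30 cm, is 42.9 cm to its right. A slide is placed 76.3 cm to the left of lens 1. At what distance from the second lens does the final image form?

11.2 cm

Lens 1: 1/d_i1 = 1/f₁ − 1/d_o1 = 1/(17.0) − 1/(76.3) = 0.04572, so d_i1 = 21.87 cm.
The intermediate image is 21.87 cm to the right of lens 1, which is 42.9 − (21.87) = 21.03 cm to the left of lens 2, so d_o2 = +21.03 cm.
Lens 2: 1/d_i2 = 1/f₂ − 1/d_o2 = 1/(7.30) − 1/(21.03) = 0.08944, so d_i2 = 11.2 cm.
The final image is real, 11.2 cm to the right of lens 2 (overall magnification ≈ 0.15).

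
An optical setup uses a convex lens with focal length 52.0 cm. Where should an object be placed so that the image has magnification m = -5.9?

60.8 cm

m = −d_i/d_o ⇒ d_i = −m·d_o.
1/f = 1/d_o + 1/d_i = 1/d_o − 1/(m·d_o) = (1 − 1/m)/d_o, so d_o = f(1 − 1/m) = (52.00)(1 − 1/(-5.9)) = 60.8 cm.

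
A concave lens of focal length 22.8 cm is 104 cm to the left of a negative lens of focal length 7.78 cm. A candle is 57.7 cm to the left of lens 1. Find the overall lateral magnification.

f₁ = −22.8 cm (diverging).
Lens 1: 1/d_i1 = 1/(-22.8) − 1/(57.7) = -0.06119, so d_i1 = -16.34 cm; m₁ = −d_i1/d_o1 = +0.2832.
d_o2 = 104 − (-16.34) = 120.3 cm.
f₂ = −7.78 cm (diverging).
Lens 2: 1/d_i2 = 1/(-7.78) − 1/(120.3) = -0.1368, so d_i2 = -7.307 cm; m₂ = −d_i2/d_o2 = +0.06074.
m = m₁·m₂ = (+0.2832)(+0.06074) = +0.0172.

m = +0.0172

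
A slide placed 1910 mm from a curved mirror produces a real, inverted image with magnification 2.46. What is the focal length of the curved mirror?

m = −d_i/d_o ⇒ d_i = −m·d_o = −(-2.46)·(1910) = 4699 mm.
1/f = 1/d_o + 1/d_i = 1/(1910) + 1/(4699) = 0.0007364, so f = 1360 mm.
Since f is positive, the curved mirror is concave.

f = 1360 mm (concave)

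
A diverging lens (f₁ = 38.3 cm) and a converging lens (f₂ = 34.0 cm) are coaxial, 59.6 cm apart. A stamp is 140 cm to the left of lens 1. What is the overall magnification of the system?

f₁ = −38.3 cm (diverging).
Lens 1: 1/d_i1 = 1/(-38.3) − 1/(140) = -0.03325, so d_i1 = -30.07 cm; m₁ = −d_i1/d_o1 = +0.2148.
d_o2 = 59.6 − (-30.07) = 89.67 cm.
Lens 2: 1/d_i2 = 1/(34.0) − 1/(89.67) = 0.01826, so d_i2 = 54.77 cm; m₂ = −d_i2/d_o2 = -0.6107.
m = m₁·m₂ = (+0.2148)(-0.6107) = -0.131.

m = -0.131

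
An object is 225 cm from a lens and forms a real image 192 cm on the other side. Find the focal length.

f = 104 cm (converging)

Real image ⇒ d_i = +192 cm.
1/f = 1/d_o + 1/d_i = 1/(225) + 1/(192) = 0.009653, so f = 104 cm.
Since f is positive, the lens is converging.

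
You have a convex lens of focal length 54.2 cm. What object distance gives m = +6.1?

m = −d_i/d_o ⇒ d_i = −m·d_o.
1/f = 1/d_o + 1/d_i = 1/d_o − 1/(m·d_o) = (1 − 1/m)/d_o, so d_o = f(1 − 1/m) = (54.20)(1 − 1/(+6.1)) = 45.3 cm.

45.3 cm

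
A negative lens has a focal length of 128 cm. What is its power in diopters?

For a negative lens, f = −128 cm.
f = -128 cm = -1.28 m.
P = 1/f = 1/(-1.28 m) = -0.781 D.

P = -0.781 D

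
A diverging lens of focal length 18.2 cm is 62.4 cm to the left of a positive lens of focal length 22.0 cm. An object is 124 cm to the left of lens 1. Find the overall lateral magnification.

f₁ = −18.2 cm (diverging).
Lens 1: 1/d_i1 = 1/(-18.2) − 1/(124) = -0.06301, so d_i1 = -15.87 cm; m₁ = −d_i1/d_o1 = +0.1280.
d_o2 = 62.4 − (-15.87) = 78.27 cm.
Lens 2: 1/d_i2 = 1/(22.0) − 1/(78.27) = 0.03268, so d_i2 = 30.60 cm; m₂ = −d_i2/d_o2 = -0.3910.
m = m₁·m₂ = (+0.1280)(-0.3910) = -0.0500.

m = -0.0500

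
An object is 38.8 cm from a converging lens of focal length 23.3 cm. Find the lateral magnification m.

1/d_i = 1/f − 1/d_o = 1/(23.30) − 1/(38.8) = 0.01715, so d_i = 58.33 cm.
m = −d_i/d_o = −(58.33)/(38.8) = -1.50.
The image is real, inverted and enlarged, on the far side of the lens.

m = -1.50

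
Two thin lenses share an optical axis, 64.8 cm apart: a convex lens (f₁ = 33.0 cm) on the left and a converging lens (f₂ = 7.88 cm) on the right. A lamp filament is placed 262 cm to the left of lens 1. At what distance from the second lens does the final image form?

Lens 1: 1/d_i1 = 1/f₁ − 1/d_o1 = 1/(33.0) − 1/(262) = 0.02649, so d_i1 = 37.76 cm.
The intermediate image is 37.76 cm to the right of lens 1, which is 64.8 − (37.76) = 27.04 cm to the left of lens 2, so d_o2 = +27.04 cm.
Lens 2: 1/d_i2 = 1/f₂ − 1/d_o2 = 1/(7.88) − 1/(27.04) = 0.08992, so d_i2 = 11.1 cm.
The final image is real, 11.1 cm to the right of lens 2 (overall magnification ≈ 0.059).

11.1 cm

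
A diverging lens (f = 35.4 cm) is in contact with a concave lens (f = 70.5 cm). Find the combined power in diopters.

P = -4.24 D

P₁ = 1/f₁ = 1/(-0.354 m) = -2.825 D; P₂ = 1/f₂ = 1/(-0.705 m) = -1.418 D.
For thin lenses in contact, P = P₁ + P₂ = (-2.825) + (-1.418) = -4.24 D.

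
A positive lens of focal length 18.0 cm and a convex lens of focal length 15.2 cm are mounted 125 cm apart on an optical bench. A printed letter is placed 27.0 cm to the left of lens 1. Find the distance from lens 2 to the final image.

Lens 1: 1/d_i1 = 1/f₁ − 1/d_o1 = 1/(18.0) − 1/(27.0) = 0.01852, so d_i1 = 54.00 cm.
The intermediate image is 54.00 cm to the right of lens 1, which is 125 − (54.00) = 71.00 cm to the left of lens 2, so d_o2 = +71.00 cm.
Lens 2: 1/d_i2 = 1/f₂ − 1/d_o2 = 1/(15.2) − 1/(71.00) = 0.05170, so d_i2 = 19.3 cm.
The final image is real, 19.3 cm to the right of lens 2 (overall magnification ≈ 0.54).

19.3 cm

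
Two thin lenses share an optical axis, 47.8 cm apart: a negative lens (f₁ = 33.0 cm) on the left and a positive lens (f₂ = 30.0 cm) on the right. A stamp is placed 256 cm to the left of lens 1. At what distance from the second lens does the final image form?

49.1 cm

Lens 1 is diverging, so f₁ = −33.0 cm.
Lens 1: 1/d_i1 = 1/f₁ − 1/d_o1 = 1/(-33.0) − 1/(256) = -0.03421, so d_i1 = -29.23 cm.
The intermediate image is 29.23 cm to the left of lens 1 (virtual), which is 47.8 − (-29.23) = 77.03 cm to the left of lens 2, so d_o2 = +77.03 cm.
Lens 2: 1/d_i2 = 1/f₂ − 1/d_o2 = 1/(30.0) − 1/(77.03) = 0.02035, so d_i2 = 49.1 cm.
The final image is real, 49.1 cm to the right of lens 2 (overall magnification ≈ -0.073).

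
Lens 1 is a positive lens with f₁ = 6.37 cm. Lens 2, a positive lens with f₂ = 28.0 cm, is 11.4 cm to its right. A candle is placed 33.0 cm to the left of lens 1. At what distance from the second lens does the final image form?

Lens 1: 1/d_i1 = 1/f₁ − 1/d_o1 = 1/(6.37) − 1/(33.0) = 0.1267, so d_i1 = 7.894 cm.
The intermediate image is 7.894 cm to the right of lens 1, which is 11.4 − (7.894) = 3.506 cm to the left of lens 2, so d_o2 = +3.506 cm.
Lens 2: 1/d_i2 = 1/f₂ − 1/d_o2 = 1/(28.0) − 1/(3.506) = -0.2495, so d_i2 = -4.01 cm.
The final image is virtual, 4.01 cm to the left of lens 2 (overall magnification ≈ -0.27).

4.01 cm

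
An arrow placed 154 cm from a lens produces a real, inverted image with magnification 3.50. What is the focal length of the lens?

f = 120 cm (converging)

m = −d_i/d_o ⇒ d_i = −m·d_o = −(-3.50)·(154) = 539.0 cm.
1/f = 1/d_o + 1/d_i = 1/(154) + 1/(539.0) = 0.008349, so f = 120 cm.
Since f is positive, the lens is converging.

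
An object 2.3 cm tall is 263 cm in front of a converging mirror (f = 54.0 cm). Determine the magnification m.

1/d_i = 1/f − 1/d_o = 1/(54.00) − 1/(263) = 0.01472, so d_i = 67.95 cm.
m = −d_i/d_o = −(67.95)/(263) = -0.258.
The image is real, inverted and reduced, in front of the mirror.

m = -0.258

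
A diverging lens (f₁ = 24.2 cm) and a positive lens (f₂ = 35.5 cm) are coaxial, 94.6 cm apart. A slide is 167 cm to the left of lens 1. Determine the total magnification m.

m = -0.0560

f₁ = −24.2 cm (diverging).
Lens 1: 1/d_i1 = 1/(-24.2) − 1/(167) = -0.04731, so d_i1 = -21.14 cm; m₁ = −d_i1/d_o1 = +0.1266.
d_o2 = 94.6 − (-21.14) = 115.7 cm.
Lens 2: 1/d_i2 = 1/(35.5) − 1/(115.7) = 0.01953, so d_i2 = 51.21 cm; m₂ = −d_i2/d_o2 = -0.4426.
m = m₁·m₂ = (+0.1266)(-0.4426) = -0.0560.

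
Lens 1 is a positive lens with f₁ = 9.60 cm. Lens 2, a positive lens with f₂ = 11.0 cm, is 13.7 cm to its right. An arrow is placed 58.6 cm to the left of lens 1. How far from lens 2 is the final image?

Lens 1: 1/d_i1 = 1/f₁ − 1/d_o1 = 1/(9.60) − 1/(58.6) = 0.08710, so d_i1 = 11.48 cm.
The intermediate image is 11.48 cm to the right of lens 1, which is 13.7 − (11.48) = 2.220 cm to the left of lens 2, so d_o2 = +2.220 cm.
Lens 2: 1/d_i2 = 1/f₂ − 1/d_o2 = 1/(11.0) − 1/(2.220) = -0.3595, so d_i2 = -2.78 cm.
The final image is virtual, 2.78 cm to the left of lens 2 (overall magnification ≈ -0.25).

2.78 cm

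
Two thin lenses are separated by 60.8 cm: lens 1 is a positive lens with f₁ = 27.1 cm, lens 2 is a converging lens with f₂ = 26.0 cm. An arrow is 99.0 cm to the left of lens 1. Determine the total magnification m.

Lens 1: 1/d_i1 = 1/(27.1) − 1/(99.0) = 0.02680, so d_i1 = 37.31 cm; m₁ = −d_i1/d_o1 = -0.3769.
d_o2 = 60.8 − (37.31) = 23.49 cm.
Lens 2: 1/d_i2 = 1/(26.0) − 1/(23.49) = -0.004110, so d_i2 = -243.3 cm; m₂ = −d_i2/d_o2 = +10.36.
m = m₁·m₂ = (-0.3769)(+10.36) = -3.90.

m = -3.90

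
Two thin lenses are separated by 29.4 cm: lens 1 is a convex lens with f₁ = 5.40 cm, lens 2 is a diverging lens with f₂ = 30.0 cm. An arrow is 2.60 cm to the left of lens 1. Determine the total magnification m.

m = +0.898

Lens 1: 1/d_i1 = 1/(5.40) − 1/(2.60) = -0.1994, so d_i1 = -5.014 cm; m₁ = −d_i1/d_o1 = +1.928.
d_o2 = 29.4 − (-5.014) = 34.41 cm.
f₂ = −30.0 cm (diverging).
Lens 2: 1/d_i2 = 1/(-30.0) − 1/(34.41) = -0.06239, so d_i2 = -16.03 cm; m₂ = −d_i2/d_o2 = +0.4658.
m = m₁·m₂ = (+1.928)(+0.4658) = +0.898.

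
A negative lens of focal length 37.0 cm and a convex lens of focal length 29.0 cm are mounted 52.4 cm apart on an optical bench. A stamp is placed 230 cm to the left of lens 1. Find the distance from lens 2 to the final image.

Lens 1 is diverging, so f₁ = −37.0 cm.
Lens 1: 1/d_i1 = 1/f₁ − 1/d_o1 = 1/(-37.0) − 1/(230) = -0.03137, so d_i1 = -31.87 cm.
The intermediate image is 31.87 cm to the left of lens 1 (virtual), which is 52.4 − (-31.87) = 84.27 cm to the left of lens 2, so d_o2 = +84.27 cm.
Lens 2: 1/d_i2 = 1/f₂ − 1/d_o2 = 1/(29.0) − 1/(84.27) = 0.02262, so d_i2 = 44.2 cm.
The final image is real, 44.2 cm to the right of lens 2 (overall magnification ≈ -0.073).

44.2 cm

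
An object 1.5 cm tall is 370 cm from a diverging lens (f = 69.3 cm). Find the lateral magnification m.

For a diverging lens, f = -69.3 cm.
1/d_i = 1/f − 1/d_o = 1/(-69.30) − 1/(370) = -0.01713, so d_i = -58.37 cm.
m = −d_i/d_o = −(-58.37)/(370) = +0.158.
The image is virtual, upright and reduced, on the same side as the object.

m = +0.158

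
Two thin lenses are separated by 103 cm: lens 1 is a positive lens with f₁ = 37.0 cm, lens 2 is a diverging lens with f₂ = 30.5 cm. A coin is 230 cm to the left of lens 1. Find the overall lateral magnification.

m = -0.0654

Lens 1: 1/d_i1 = 1/(37.0) − 1/(230) = 0.02268, so d_i1 = 44.09 cm; m₁ = −d_i1/d_o1 = -0.1917.
d_o2 = 103 − (44.09) = 58.91 cm.
f₂ = −30.5 cm (diverging).
Lens 2: 1/d_i2 = 1/(-30.5) − 1/(58.91) = -0.04976, so d_i2 = -20.10 cm; m₂ = −d_i2/d_o2 = +0.3411.
m = m₁·m₂ = (-0.1917)(+0.3411) = -0.0654.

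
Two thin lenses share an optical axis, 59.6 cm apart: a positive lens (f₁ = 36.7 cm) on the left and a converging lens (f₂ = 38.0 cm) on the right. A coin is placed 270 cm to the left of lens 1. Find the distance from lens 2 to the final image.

Lens 1: 1/d_i1 = 1/f₁ − 1/d_o1 = 1/(36.7) − 1/(270) = 0.02354, so d_i1 = 42.47 cm.
The intermediate image is 42.47 cm to the right of lens 1, which is 59.6 − (42.47) = 17.13 cm to the left of lens 2, so d_o2 = +17.13 cm.
Lens 2: 1/d_i2 = 1/f₂ − 1/d_o2 = 1/(38.0) − 1/(17.13) = -0.03206, so d_i2 = -31.2 cm.
The final image is virtual, 31.2 cm to the left of lens 2 (overall magnification ≈ -0.29).

31.2 cm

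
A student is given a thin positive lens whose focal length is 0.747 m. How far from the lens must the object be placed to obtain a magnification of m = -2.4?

m = −d_i/d_o ⇒ d_i = −m·d_o.
1/f = 1/d_o + 1/d_i = 1/d_o − 1/(m·d_o) = (1 − 1/m)/d_o, so d_o = f(1 − 1/m) = (0.7470)(1 − 1/(-2.4)) = 1.06 m.

1.06 m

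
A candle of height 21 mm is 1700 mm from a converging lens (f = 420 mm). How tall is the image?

6.89 mm

1/d_i = 1/f − 1/d_o = 1/(420.0) − 1/(1700) = 0.001793, so d_i = 557.8 mm.
m = −d_i/d_o = -0.3281.
|h_i| = |m|·h_o = 0.3281 × 21 = 6.89 mm. The image is real, inverted and reduced, on the far side of the lens.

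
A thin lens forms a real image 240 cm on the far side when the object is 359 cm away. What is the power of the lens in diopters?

d_i = +240 cm.
1/f = 1/d_o + 1/d_i = 1/(359) + 1/(240) = 0.006952 cm⁻¹.
f = 143.8 cm = 1.438 m, so P = 1/f = +0.695 D.

P = +0.695 D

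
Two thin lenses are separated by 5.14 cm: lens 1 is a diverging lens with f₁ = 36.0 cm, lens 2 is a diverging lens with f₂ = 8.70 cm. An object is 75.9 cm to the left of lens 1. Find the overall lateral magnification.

m = +0.0732

f₁ = −36.0 cm (diverging).
Lens 1: 1/d_i1 = 1/(-36.0) − 1/(75.9) = -0.04095, so d_i1 = -24.42 cm; m₁ = −d_i1/d_o1 = +0.3217.
d_o2 = 5.14 − (-24.42) = 29.56 cm.
f₂ = −8.70 cm (diverging).
Lens 2: 1/d_i2 = 1/(-8.70) − 1/(29.56) = -0.1488, so d_i2 = -6.722 cm; m₂ = −d_i2/d_o2 = +0.2274.
m = m₁·m₂ = (+0.3217)(+0.2274) = +0.0732.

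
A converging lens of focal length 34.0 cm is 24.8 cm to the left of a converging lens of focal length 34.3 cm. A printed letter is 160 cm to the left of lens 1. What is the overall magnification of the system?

Lens 1: 1/d_i1 = 1/(34.0) − 1/(160) = 0.02316, so d_i1 = 43.17 cm; m₁ = −d_i1/d_o1 = -0.2698.
d_o2 = 24.8 − (43.17) = -18.37 cm (virtual object).
Lens 2: 1/d_i2 = 1/(34.3) − 1/(-18.37) = 0.08359, so d_i2 = 11.96 cm; m₂ = −d_i2/d_o2 = +0.6512.
m = m₁·m₂ = (-0.2698)(+0.6512) = -0.176.

m = -0.176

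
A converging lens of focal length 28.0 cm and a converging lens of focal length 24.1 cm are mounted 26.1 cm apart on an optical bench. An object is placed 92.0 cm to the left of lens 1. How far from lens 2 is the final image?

Lens 1: 1/d_i1 = 1/f₁ − 1/d_o1 = 1/(28.0) − 1/(92.0) = 0.02484, so d_i1 = 40.25 cm.
The intermediate image is 40.25 cm to the right of lens 1, which lies 14.15 cm to the right of lens 2 — a virtual object — so d_o2 = −14.15 cm.
Lens 2: 1/d_i2 = 1/f₂ − 1/d_o2 = 1/(24.1) − 1/(-14.15) = 0.1122, so d_i2 = 8.92 cm.
The final image is real, 8.92 cm to the right of lens 2 (overall magnification ≈ -0.28).

8.92 cm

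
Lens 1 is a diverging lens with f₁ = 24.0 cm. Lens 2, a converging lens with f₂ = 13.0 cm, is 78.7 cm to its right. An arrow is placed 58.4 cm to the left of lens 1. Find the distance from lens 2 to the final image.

Lens 1 is diverging, so f₁ = −24.0 cm.
Lens 1: 1/d_i1 = 1/f₁ − 1/d_o1 = 1/(-24.0) − 1/(58.4) = -0.05879, so d_i1 = -17.01 cm.
The intermediate image is 17.01 cm to the left of lens 1 (virtual), which is 78.7 − (-17.01) = 95.71 cm to the left of lens 2, so d_o2 = +95.71 cm.
Lens 2: 1/d_i2 = 1/f₂ − 1/d_o2 = 1/(13.0) − 1/(95.71) = 0.06647, so d_i2 = 15.0 cm.
The final image is real, 15.0 cm to the right of lens 2 (overall magnification ≈ -0.046).

15.0 cm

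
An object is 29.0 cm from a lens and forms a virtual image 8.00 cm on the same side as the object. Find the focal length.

f = -11.0 cm (diverging)

Virtual image ⇒ d_i = −8.00 cm.
1/f = 1/d_o + 1/d_i = 1/(29.0) + 1/(-8.00) = -0.09052, so f = -11.0 cm.
Since f is negative, the lens is diverging.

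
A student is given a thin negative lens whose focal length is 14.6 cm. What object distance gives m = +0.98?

For a negative lens, f = -14.6 cm.
m = −d_i/d_o ⇒ d_i = −m·d_o.
1/f = 1/d_o + 1/d_i = 1/d_o − 1/(m·d_o) = (1 − 1/m)/d_o, so d_o = f(1 − 1/m) = (-14.60)(1 − 1/(+0.98)) = 0.298 cm.

0.298 cm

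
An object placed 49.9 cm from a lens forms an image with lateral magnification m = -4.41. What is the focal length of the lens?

m = −d_i/d_o ⇒ d_i = −m·d_o = −(-4.41)·(49.9) = 220.1 cm.
1/f = 1/d_o + 1/d_i = 1/(49.9) + 1/(220.1) = 0.02458, so f = 40.7 cm.
Since f is positive, the lens is converging.

f = 40.7 cm (converging)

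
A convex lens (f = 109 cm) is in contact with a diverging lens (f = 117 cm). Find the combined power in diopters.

P = +0.0627 D

P₁ = 1/f₁ = 1/(1.09 m) = +0.9174 D; P₂ = 1/f₂ = 1/(-1.17 m) = -0.8547 D.
For thin lenses in contact, P = P₁ + P₂ = (+0.9174) + (-0.8547) = +0.0627 D.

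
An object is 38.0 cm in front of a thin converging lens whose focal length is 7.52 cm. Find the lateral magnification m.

1/d_i = 1/f − 1/d_o = 1/(7.520) − 1/(38.0) = 0.1067, so d_i = 9.375 cm.
m = −d_i/d_o = −(9.375)/(38.0) = -0.247.
The image is real, inverted and reduced, on the far side of the lens.

m = -0.247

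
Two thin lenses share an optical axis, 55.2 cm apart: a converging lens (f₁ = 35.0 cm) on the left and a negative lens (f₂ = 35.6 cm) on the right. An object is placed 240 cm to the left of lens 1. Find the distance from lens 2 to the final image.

Lens 1: 1/d_i1 = 1/f₁ − 1/d_o1 = 1/(35.0) − 1/(240) = 0.02440, so d_i1 = 40.98 cm.
The intermediate image is 40.98 cm to the right of lens 1, which is 55.2 − (40.98) = 14.22 cm to the left of lens 2, so d_o2 = +14.22 cm.
Lens 2 is diverging, so f₂ = −35.6 cm.
Lens 2: 1/d_i2 = 1/f₂ − 1/d_o2 = 1/(-35.6) − 1/(14.22) = -0.09841, so d_i2 = -10.2 cm.
The final image is virtual, 10.2 cm to the left of lens 2 (overall magnification ≈ -0.12).

10.2 cm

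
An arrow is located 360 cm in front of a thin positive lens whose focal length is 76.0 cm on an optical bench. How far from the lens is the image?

96.3 cm

Thin-lens equation: 1/s_i = 1/f − 1/s_o = 1/(76.00) − 1/(360) = 0.01316 − 0.002778 = 0.01038, so s_i = 96.3 cm.
The image is real, inverted and reduced, on the far side of the lens.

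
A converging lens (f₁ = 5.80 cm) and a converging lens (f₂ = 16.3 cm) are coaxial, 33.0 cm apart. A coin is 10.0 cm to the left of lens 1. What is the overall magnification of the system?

Lens 1: 1/d_i1 = 1/(5.80) − 1/(10.0) = 0.07241, so d_i1 = 13.81 cm; m₁ = −d_i1/d_o1 = -1.381.
d_o2 = 33.0 − (13.81) = 19.19 cm.
Lens 2: 1/d_i2 = 1/(16.3) − 1/(19.19) = 0.009239, so d_i2 = 108.2 cm; m₂ = −d_i2/d_o2 = -5.640.
m = m₁·m₂ = (-1.381)(-5.640) = +7.79.

m = +7.79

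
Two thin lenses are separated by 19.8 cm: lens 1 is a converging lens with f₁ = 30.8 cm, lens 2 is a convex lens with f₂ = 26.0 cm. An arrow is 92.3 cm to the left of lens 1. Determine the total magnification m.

m = -0.248

Lens 1: 1/d_i1 = 1/(30.8) − 1/(92.3) = 0.02163, so d_i1 = 46.23 cm; m₁ = −d_i1/d_o1 = -0.5009.
d_o2 = 19.8 − (46.23) = -26.43 cm (virtual object).
Lens 2: 1/d_i2 = 1/(26.0) − 1/(-26.43) = 0.07630, so d_i2 = 13.11 cm; m₂ = −d_i2/d_o2 = +0.4959.
m = m₁·m₂ = (-0.5009)(+0.4959) = -0.248.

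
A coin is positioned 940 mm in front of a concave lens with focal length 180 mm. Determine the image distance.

151 mm

For a concave lens, f = -180 mm.
Lens equation: 1/q = 1/f − 1/p = 1/(-180.0) − 1/(940) = -0.005556 − 0.001064 = -0.006619, so q = -151 mm.
The image is virtual, upright and reduced, on the same side as the object.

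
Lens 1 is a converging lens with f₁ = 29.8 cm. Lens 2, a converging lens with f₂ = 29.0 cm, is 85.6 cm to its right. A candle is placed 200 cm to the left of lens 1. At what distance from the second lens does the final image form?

68.0 cm

Lens 1: 1/d_i1 = 1/f₁ − 1/d_o1 = 1/(29.8) − 1/(200) = 0.02856, so d_i1 = 35.02 cm.
The intermediate image is 35.02 cm to the right of lens 1, which is 85.6 − (35.02) = 50.58 cm to the left of lens 2, so d_o2 = +50.58 cm.
Lens 2: 1/d_i2 = 1/f₂ − 1/d_o2 = 1/(29.0) − 1/(50.58) = 0.01471, so d_i2 = 68.0 cm.
The final image is real, 68.0 cm to the right of lens 2 (overall magnification ≈ 0.24).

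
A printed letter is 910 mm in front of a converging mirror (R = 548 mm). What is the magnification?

f = R/2 = 548/2 = 274.0 mm.
1/d_i = 1/f − 1/d_o = 1/(274.0) − 1/(910) = 0.002551, so d_i = 392.0 mm.
m = −d_i/d_o = −(392.0)/(910) = -0.431.
The image is real, inverted and reduced, in front of the mirror.

m = -0.431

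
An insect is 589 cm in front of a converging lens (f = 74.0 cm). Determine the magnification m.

1/d_i = 1/f − 1/d_o = 1/(74.00) − 1/(589) = 0.01182, so d_i = 84.63 cm.
m = −d_i/d_o = −(84.63)/(589) = -0.144.
The image is real, inverted and reduced, on the far side of the lens.

m = -0.144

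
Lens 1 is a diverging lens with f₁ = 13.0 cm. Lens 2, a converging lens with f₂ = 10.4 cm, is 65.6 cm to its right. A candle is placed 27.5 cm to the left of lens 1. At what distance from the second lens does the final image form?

Lens 1 is diverging, so f₁ = −13.0 cm.
Lens 1: 1/d_i1 = 1/f₁ − 1/d_o1 = 1/(-13.0) − 1/(27.5) = -0.1133, so d_i1 = -8.827 cm.
The intermediate image is 8.827 cm to the left of lens 1 (virtual), which is 65.6 − (-8.827) = 74.43 cm to the left of lens 2, so d_o2 = +74.43 cm.
Lens 2: 1/d_i2 = 1/f₂ − 1/d_o2 = 1/(10.4) − 1/(74.43) = 0.08272, so d_i2 = 12.1 cm.
The final image is real, 12.1 cm to the right of lens 2 (overall magnification ≈ -0.052).

12.1 cm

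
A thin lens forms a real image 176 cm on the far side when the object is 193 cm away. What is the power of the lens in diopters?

d_i = +176 cm.
1/f = 1/d_o + 1/d_i = 1/(193) + 1/(176) = 0.01086 cm⁻¹.
f = 92.05 cm = 0.9205 m, so P = 1/f = +1.09 D.

P = +1.09 D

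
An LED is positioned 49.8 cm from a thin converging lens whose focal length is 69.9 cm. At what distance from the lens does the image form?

Lens equation: 1/s_i = 1/f − 1/s_o = 1/(69.90) − 1/(49.8) = 0.01431 − 0.02008 = -0.005774, so s_i = -173 cm.
The image is virtual, upright and enlarged, on the same side as the object.

173 cm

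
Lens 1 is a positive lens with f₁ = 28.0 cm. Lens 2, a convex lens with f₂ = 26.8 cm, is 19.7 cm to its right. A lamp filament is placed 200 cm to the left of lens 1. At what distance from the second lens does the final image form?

8.69 cm

Lens 1: 1/d_i1 = 1/f₁ − 1/d_o1 = 1/(28.0) − 1/(200) = 0.03071, so d_i1 = 32.56 cm.
The intermediate image is 32.56 cm to the right of lens 1, which lies 12.86 cm to the right of lens 2 — a virtual object — so d_o2 = −12.86 cm.
Lens 2: 1/d_i2 = 1/f₂ − 1/d_o2 = 1/(26.8) − 1/(-12.86) = 0.1151, so d_i2 = 8.69 cm.
The final image is real, 8.69 cm to the right of lens 2 (overall magnification ≈ -0.11).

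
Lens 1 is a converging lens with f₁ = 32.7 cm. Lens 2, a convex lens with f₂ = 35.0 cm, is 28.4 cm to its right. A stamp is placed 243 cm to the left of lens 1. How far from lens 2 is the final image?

Lens 1: 1/d_i1 = 1/f₁ − 1/d_o1 = 1/(32.7) − 1/(243) = 0.02647, so d_i1 = 37.78 cm.
The intermediate image is 37.78 cm to the right of lens 1, which lies 9.380 cm to the right of lens 2 — a virtual object — so d_o2 = −9.380 cm.
Lens 2: 1/d_i2 = 1/f₂ − 1/d_o2 = 1/(35.0) − 1/(-9.380) = 0.1352, so d_i2 = 7.40 cm.
The final image is real, 7.40 cm to the right of lens 2 (overall magnification ≈ -0.12).

7.40 cm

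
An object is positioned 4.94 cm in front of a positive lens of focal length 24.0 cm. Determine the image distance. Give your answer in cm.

6.22 cm

Thin-lens equation: 1/q = 1/f − 1/p = 1/(24.00) − 1/(4.94) = 0.04167 − 0.2024 = -0.1608, so q = -6.22 cm.
The image is virtual, upright and enlarged, on the same side as the object.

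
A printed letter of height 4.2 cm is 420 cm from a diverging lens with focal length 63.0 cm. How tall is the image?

0.548 cm

For a diverging lens, f = -63.0 cm.
1/d_i = 1/f − 1/d_o = 1/(-63.00) − 1/(420) = -0.01825, so d_i = -54.78 cm.
m = −d_i/d_o = +0.1304.
|h_i| = |m|·h_o = 0.1304 × 4.2 = 0.548 cm. The image is virtual, upright and reduced, on the same side as the object.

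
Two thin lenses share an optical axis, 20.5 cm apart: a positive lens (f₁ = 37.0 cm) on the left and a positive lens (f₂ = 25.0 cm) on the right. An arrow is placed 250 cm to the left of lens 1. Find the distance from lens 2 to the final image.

Lens 1: 1/d_i1 = 1/f₁ − 1/d_o1 = 1/(37.0) − 1/(250) = 0.02303, so d_i1 = 43.43 cm.
The intermediate image is 43.43 cm to the right of lens 1, which lies 22.93 cm to the right of lens 2 — a virtual object — so d_o2 = −22.93 cm.
Lens 2: 1/d_i2 = 1/f₂ − 1/d_o2 = 1/(25.0) − 1/(-22.93) = 0.08361, so d_i2 = 12.0 cm.
The final image is real, 12.0 cm to the right of lens 2 (overall magnification ≈ -0.091).

12.0 cm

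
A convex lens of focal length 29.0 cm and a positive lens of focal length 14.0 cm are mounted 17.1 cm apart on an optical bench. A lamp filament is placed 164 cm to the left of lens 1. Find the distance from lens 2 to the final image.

Lens 1: 1/d_i1 = 1/f₁ − 1/d_o1 = 1/(29.0) − 1/(164) = 0.02839, so d_i1 = 35.23 cm.
The intermediate image is 35.23 cm to the right of lens 1, which lies 18.13 cm to the right of lens 2 — a virtual object — so d_o2 = −18.13 cm.
Lens 2: 1/d_i2 = 1/f₂ − 1/d_o2 = 1/(14.0) − 1/(-18.13) = 0.1266, so d_i2 = 7.90 cm.
The final image is real, 7.90 cm to the right of lens 2 (overall magnification ≈ -0.094).

7.90 cm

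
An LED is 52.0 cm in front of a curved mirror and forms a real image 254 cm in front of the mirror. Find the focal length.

f = 43.2 cm (concave)

Real image ⇒ d_i = +254 cm.
1/f = 1/d_o + 1/d_i = 1/(52.0) + 1/(254) = 0.02317, so f = 43.2 cm.
Since f is positive, the curved mirror is concave.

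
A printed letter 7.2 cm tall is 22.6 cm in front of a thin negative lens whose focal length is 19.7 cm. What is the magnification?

For a negative lens, f = -19.7 cm.
1/d_i = 1/f − 1/d_o = 1/(-19.70) − 1/(22.6) = -0.09501, so d_i = -10.53 cm.
m = −d_i/d_o = −(-10.53)/(22.6) = +0.466.
The image is virtual, upright and reduced, on the same side as the object.

m = +0.466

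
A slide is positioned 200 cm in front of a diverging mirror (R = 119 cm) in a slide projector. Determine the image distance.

f = R/2 = 119/2 = 59.50 cm; for a diverging mirror, f = -59.50 cm.
Mirror equation: 1/s_i = 1/f − 1/s_o = 1/(-59.50) − 1/(200) = -0.01681 − 0.005000 = -0.02181, so s_i = -45.9 cm.
The image is virtual, upright and reduced, behind the mirror.

45.9 cm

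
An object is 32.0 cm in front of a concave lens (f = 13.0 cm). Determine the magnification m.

m = +0.289

For a concave lens, f = -13.0 cm.
1/d_i = 1/f − 1/d_o = 1/(-13.00) − 1/(32.0) = -0.1082, so d_i = -9.244 cm.
m = −d_i/d_o = −(-9.244)/(32.0) = +0.289.
The image is virtual, upright and reduced, on the same side as the object.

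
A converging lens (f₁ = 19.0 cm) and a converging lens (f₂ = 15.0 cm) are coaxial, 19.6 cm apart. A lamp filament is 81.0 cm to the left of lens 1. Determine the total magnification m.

m = -0.227

Lens 1: 1/d_i1 = 1/(19.0) − 1/(81.0) = 0.04029, so d_i1 = 24.82 cm; m₁ = −d_i1/d_o1 = -0.3064.
d_o2 = 19.6 − (24.82) = -5.220 cm (virtual object).
Lens 2: 1/d_i2 = 1/(15.0) − 1/(-5.220) = 0.2582, so d_i2 = 3.872 cm; m₂ = −d_i2/d_o2 = +0.7418.
m = m₁·m₂ = (-0.3064)(+0.7418) = -0.227.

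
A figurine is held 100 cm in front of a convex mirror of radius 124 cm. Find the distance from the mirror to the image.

f = R/2 = 124/2 = 62.00 cm; for a convex mirror, f = -62.00 cm.
Mirror equation: 1/d_i = 1/f − 1/d_o = 1/(-62.00) − 1/(100) = -0.01613 − 0.01000 = -0.02613, so d_i = -38.3 cm.
The image is virtual, upright and reduced, behind the mirror.

38.3 cm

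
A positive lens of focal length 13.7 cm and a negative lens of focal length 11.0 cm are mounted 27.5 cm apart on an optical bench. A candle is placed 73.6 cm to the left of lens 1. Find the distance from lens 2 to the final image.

5.42 cm

Lens 1: 1/d_i1 = 1/f₁ − 1/d_o1 = 1/(13.7) − 1/(73.6) = 0.05941, so d_i1 = 16.83 cm.
The intermediate image is 16.83 cm to the right of lens 1, which is 27.5 − (16.83) = 10.67 cm to the left of lens 2, so d_o2 = +10.67 cm.
Lens 2 is diverging, so f₂ = −11.0 cm.
Lens 2: 1/d_i2 = 1/f₂ − 1/d_o2 = 1/(-11.0) − 1/(10.67) = -0.1846, so d_i2 = -5.42 cm.
The final image is virtual, 5.42 cm to the left of lens 2 (overall magnification ≈ -0.12).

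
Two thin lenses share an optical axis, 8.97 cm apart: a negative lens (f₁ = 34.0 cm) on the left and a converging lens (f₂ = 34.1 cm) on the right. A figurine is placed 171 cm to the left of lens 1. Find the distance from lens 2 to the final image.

Lens 1 is diverging, so f₁ = −34.0 cm.
Lens 1: 1/d_i1 = 1/f₁ − 1/d_o1 = 1/(-34.0) − 1/(171) = -0.03526, so d_i1 = -28.36 cm.
The intermediate image is 28.36 cm to the left of lens 1 (virtual), which is 8.97 − (-28.36) = 37.33 cm to the left of lens 2, so d_o2 = +37.33 cm.
Lens 2: 1/d_i2 = 1/f₂ − 1/d_o2 = 1/(34.1) − 1/(37.33) = 0.002537, so d_i2 = 394 cm.
The final image is real, 394 cm to the right of lens 2 (overall magnification ≈ -1.8).

394 cm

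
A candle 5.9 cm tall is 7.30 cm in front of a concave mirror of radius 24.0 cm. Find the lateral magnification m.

m = +2.55

f = R/2 = 24.0/2 = 12.00 cm.
1/d_i = 1/f − 1/d_o = 1/(12.00) − 1/(7.30) = -0.05365, so d_i = -18.64 cm.
m = −d_i/d_o = −(-18.64)/(7.30) = +2.55.
The image is virtual, upright and enlarged, behind the mirror.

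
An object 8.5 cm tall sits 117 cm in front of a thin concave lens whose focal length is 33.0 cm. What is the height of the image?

For a concave lens, f = -33.0 cm.
1/d_i = 1/f − 1/d_o = 1/(-33.00) − 1/(117) = -0.03885, so d_i = -25.74 cm.
m = −d_i/d_o = +0.2200.
|h_i| = |m|·h_o = 0.2200 × 8.5 = 1.87 cm. The image is virtual, upright and reduced, on the same side as the object.

1.87 cm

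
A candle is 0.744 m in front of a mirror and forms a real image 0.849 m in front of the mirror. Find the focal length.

Real image ⇒ d_i = +0.849 m.
1/f = 1/d_o + 1/d_i = 1/(0.744) + 1/(0.849) = 2.522, so f = 0.397 m.
Since f is positive, the mirror is concave.

f = 0.397 m (concave)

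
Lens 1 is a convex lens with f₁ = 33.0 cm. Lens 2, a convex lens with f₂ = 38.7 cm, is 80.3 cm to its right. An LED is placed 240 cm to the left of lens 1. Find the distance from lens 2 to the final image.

Lens 1: 1/d_i1 = 1/f₁ − 1/d_o1 = 1/(33.0) − 1/(240) = 0.02614, so d_i1 = 38.26 cm.
The intermediate image is 38.26 cm to the right of lens 1, which is 80.3 − (38.26) = 42.04 cm to the left of lens 2, so d_o2 = +42.04 cm.
Lens 2: 1/d_i2 = 1/f₂ − 1/d_o2 = 1/(38.7) − 1/(42.04) = 0.002053, so d_i2 = 487 cm.
The final image is real, 487 cm to the right of lens 2 (overall magnification ≈ 1.8).

487 cm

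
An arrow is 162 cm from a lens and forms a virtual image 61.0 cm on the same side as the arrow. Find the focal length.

f = -97.8 cm (diverging)

Virtual image ⇒ d_i = −61.0 cm.
1/f = 1/d_o + 1/d_i = 1/(162) + 1/(-61.0) = -0.01022, so f = -97.8 cm.
Since f is negative, the lens is diverging.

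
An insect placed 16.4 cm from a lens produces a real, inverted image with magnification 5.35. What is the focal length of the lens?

f = 13.8 cm (converging)

m = −d_i/d_o ⇒ d_i = −m·d_o = −(-5.35)·(16.4) = 87.74 cm.
1/f = 1/d_o + 1/d_i = 1/(16.4) + 1/(87.74) = 0.07237, so f = 13.8 cm.
Since f is positive, the lens is converging.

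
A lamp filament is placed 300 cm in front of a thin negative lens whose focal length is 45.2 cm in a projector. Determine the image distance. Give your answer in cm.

39.3 cm

For a negative lens, f = -45.2 cm.
Lens equation: 1/s_i = 1/f − 1/s_o = 1/(-45.20) − 1/(300) = -0.02212 − 0.003333 = -0.02546, so s_i = -39.3 cm.
The image is virtual, upright and reduced, on the same side as the object.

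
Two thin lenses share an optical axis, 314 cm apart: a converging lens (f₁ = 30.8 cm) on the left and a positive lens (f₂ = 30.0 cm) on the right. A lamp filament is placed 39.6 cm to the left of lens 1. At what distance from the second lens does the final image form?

36.2 cm

Lens 1: 1/d_i1 = 1/f₁ − 1/d_o1 = 1/(30.8) − 1/(39.6) = 0.007215, so d_i1 = 138.6 cm.
The intermediate image is 138.6 cm to the right of lens 1, which is 314 − (138.6) = 175.4 cm to the left of lens 2, so d_o2 = +175.4 cm.
Lens 2: 1/d_i2 = 1/f₂ − 1/d_o2 = 1/(30.0) − 1/(175.4) = 0.02763, so d_i2 = 36.2 cm.
The final image is real, 36.2 cm to the right of lens 2 (overall magnification ≈ 0.72).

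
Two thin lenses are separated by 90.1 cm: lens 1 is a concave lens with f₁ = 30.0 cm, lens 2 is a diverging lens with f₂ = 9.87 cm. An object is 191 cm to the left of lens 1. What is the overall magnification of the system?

f₁ = −30.0 cm (diverging).
Lens 1: 1/d_i1 = 1/(-30.0) − 1/(191) = -0.03857, so d_i1 = -25.93 cm; m₁ = −d_i1/d_o1 = +0.1358.
d_o2 = 90.1 − (-25.93) = 116.0 cm.
f₂ = −9.87 cm (diverging).
Lens 2: 1/d_i2 = 1/(-9.87) − 1/(116.0) = -0.1099, so d_i2 = -9.096 cm; m₂ = −d_i2/d_o2 = +0.07841.
m = m₁·m₂ = (+0.1358)(+0.07841) = +0.0106.

m = +0.0106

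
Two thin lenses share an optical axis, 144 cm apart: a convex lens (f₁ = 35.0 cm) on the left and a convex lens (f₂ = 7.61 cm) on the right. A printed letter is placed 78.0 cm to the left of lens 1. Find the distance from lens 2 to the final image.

8.40 cm

Lens 1: 1/d_i1 = 1/f₁ − 1/d_o1 = 1/(35.0) − 1/(78.0) = 0.01575, so d_i1 = 63.49 cm.
The intermediate image is 63.49 cm to the right of lens 1, which is 144 − (63.49) = 80.51 cm to the left of lens 2, so d_o2 = +80.51 cm.
Lens 2: 1/d_i2 = 1/f₂ − 1/d_o2 = 1/(7.61) − 1/(80.51) = 0.1190, so d_i2 = 8.40 cm.
The final image is real, 8.40 cm to the right of lens 2 (overall magnification ≈ 0.085).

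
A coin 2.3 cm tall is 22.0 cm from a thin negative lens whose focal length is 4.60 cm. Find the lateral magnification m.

m = +0.173

For a negative lens, f = -4.60 cm.
1/d_i = 1/f − 1/d_o = 1/(-4.600) − 1/(22.0) = -0.2628, so d_i = -3.805 cm.
m = −d_i/d_o = −(-3.805)/(22.0) = +0.173.
The image is virtual, upright and reduced, on the same side as the object.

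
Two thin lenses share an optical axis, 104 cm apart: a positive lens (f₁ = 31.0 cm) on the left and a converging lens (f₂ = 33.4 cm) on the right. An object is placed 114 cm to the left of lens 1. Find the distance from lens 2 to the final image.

73.2 cm

Lens 1: 1/d_i1 = 1/f₁ − 1/d_o1 = 1/(31.0) − 1/(114) = 0.02349, so d_i1 = 42.58 cm.
The intermediate image is 42.58 cm to the right of lens 1, which is 104 − (42.58) = 61.42 cm to the left of lens 2, so d_o2 = +61.42 cm.
Lens 2: 1/d_i2 = 1/f₂ − 1/d_o2 = 1/(33.4) − 1/(61.42) = 0.01366, so d_i2 = 73.2 cm.
The final image is real, 73.2 cm to the right of lens 2 (overall magnification ≈ 0.45).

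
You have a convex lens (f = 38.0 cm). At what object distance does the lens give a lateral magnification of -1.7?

60.4 cm

m = −d_i/d_o ⇒ d_i = −m·d_o.
1/f = 1/d_o + 1/d_i = 1/d_o − 1/(m·d_o) = (1 − 1/m)/d_o, so d_o = f(1 − 1/m) = (38.00)(1 − 1/(-1.7)) = 60.4 cm.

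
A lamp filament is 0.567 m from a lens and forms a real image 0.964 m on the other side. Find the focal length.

Real image ⇒ d_i = +0.964 m.
1/f = 1/d_o + 1/d_i = 1/(0.567) + 1/(0.964) = 2.801, so f = 0.357 m.
Since f is positive, the lens is converging.

f = 0.357 m (converging)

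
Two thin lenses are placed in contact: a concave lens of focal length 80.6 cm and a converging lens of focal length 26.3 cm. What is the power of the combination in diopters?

P₁ = 1/f₁ = 1/(-0.806 m) = -1.241 D; P₂ = 1/f₂ = 1/(0.263 m) = +3.802 D.
For thin lenses in contact, P = P₁ + P₂ = (-1.241) + (+3.802) = +2.56 D.

P = +2.56 D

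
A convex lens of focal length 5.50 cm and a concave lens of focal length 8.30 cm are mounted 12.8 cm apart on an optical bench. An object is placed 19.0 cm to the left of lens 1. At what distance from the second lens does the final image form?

3.14 cm

Lens 1: 1/d_i1 = 1/f₁ − 1/d_o1 = 1/(5.50) − 1/(19.0) = 0.1292, so d_i1 = 7.741 cm.
The intermediate image is 7.741 cm to the right of lens 1, which is 12.8 − (7.741) = 5.059 cm to the left of lens 2, so d_o2 = +5.059 cm.
Lens 2 is diverging, so f₂ = −8.30 cm.
Lens 2: 1/d_i2 = 1/f₂ − 1/d_o2 = 1/(-8.30) − 1/(5.059) = -0.3181, so d_i2 = -3.14 cm.
The final image is virtual, 3.14 cm to the left of lens 2 (overall magnification ≈ -0.25).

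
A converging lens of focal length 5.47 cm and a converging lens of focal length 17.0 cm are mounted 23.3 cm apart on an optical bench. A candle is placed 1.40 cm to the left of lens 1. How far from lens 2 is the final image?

52.3 cm

Lens 1: 1/d_i1 = 1/f₁ − 1/d_o1 = 1/(5.47) − 1/(1.40) = -0.5315, so d_i1 = -1.882 cm.
The intermediate image is 1.882 cm to the left of lens 1 (virtual), which is 23.3 − (-1.882) = 25.18 cm to the left of lens 2, so d_o2 = +25.18 cm.
Lens 2: 1/d_i2 = 1/f₂ − 1/d_o2 = 1/(17.0) − 1/(25.18) = 0.01911, so d_i2 = 52.3 cm.
The final image is real, 52.3 cm to the right of lens 2 (overall magnification ≈ -2.8).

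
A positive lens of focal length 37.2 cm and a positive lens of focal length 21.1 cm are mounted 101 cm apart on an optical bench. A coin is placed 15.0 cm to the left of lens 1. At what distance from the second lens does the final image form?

25.3 cm

Lens 1: 1/d_i1 = 1/f₁ − 1/d_o1 = 1/(37.2) − 1/(15.0) = -0.03978, so d_i1 = -25.14 cm.
The intermediate image is 25.14 cm to the left of lens 1 (virtual), which is 101 − (-25.14) = 126.1 cm to the left of lens 2, so d_o2 = +126.1 cm.
Lens 2: 1/d_i2 = 1/f₂ − 1/d_o2 = 1/(21.1) − 1/(126.1) = 0.03946, so d_i2 = 25.3 cm.
The final image is real, 25.3 cm to the right of lens 2 (overall magnification ≈ -0.34).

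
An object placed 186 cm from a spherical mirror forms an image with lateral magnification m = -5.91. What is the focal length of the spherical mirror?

f = 159 cm (concave)

m = −d_i/d_o ⇒ d_i = −m·d_o = −(-5.91)·(186) = 1099 cm.
1/f = 1/d_o + 1/d_i = 1/(186) + 1/(1099) = 0.006286, so f = 159 cm.
Since f is positive, the spherical mirror is concave.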